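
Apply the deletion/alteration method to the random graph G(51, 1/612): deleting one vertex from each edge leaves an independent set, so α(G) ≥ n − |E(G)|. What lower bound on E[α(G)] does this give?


E[|E(G)|] = C(51, 2)·p = 1275 · (1/612) = 25/12.
E[α(G)] ≥ n − E[|E(G)|] = 51 − 25/12 = 587/12.
Numerically: ≈ 48.917.
(This is only a lower bound; the true E[α(G)] may be larger.)

E[α(G)] ≥ 587/12 ≈ 48.917.


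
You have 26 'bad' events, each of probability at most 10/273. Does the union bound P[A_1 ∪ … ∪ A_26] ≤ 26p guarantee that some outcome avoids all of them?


Union bound: P[∪_{i=1}^{26} A_i] ≤ Σ_i P[A_i] ≤ 26·p = 26·(10/273) = 20/21.
Numerically: 20/21 ≈ 0.952.
Is 20/21 < 1? YES.
Since P[∪ A_i] ≤ 20/21 < 1, the complement has P[∩ A_i^c] ≥ 1 − 20/21 = 1/21 > 0, so some outcome avoids every A_i.

26·p = 20/21 ≈ 0.952; existence CERTIFIED by the union bound.


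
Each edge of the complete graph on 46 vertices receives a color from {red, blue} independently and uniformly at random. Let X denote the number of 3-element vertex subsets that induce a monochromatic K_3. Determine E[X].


Let X = Σ_S X_S over the C(46, 3) = 15180 subsets S of size 3, where X_S = 1 if the K_3 on S is monochromatic.
For a fixed S, the K_3 on S has C(3, 2) = 3 edges. P[all 3 edges red] = (1/2)^3, and likewise for blue, so P[monochromatic] = 2·(1/2)^3 = 2^{1 − 3} = 1/4.
By linearity of expectation: E[X] = C(46, 3) · 2^{1 − 3} = 15180 · 1/4 = 3795.
Numerically: E[X] ≈ 3795.00000.

E[X] = C(46,3)·2^(1−C(3,2)) = 3795 ≈ 3795.00000.


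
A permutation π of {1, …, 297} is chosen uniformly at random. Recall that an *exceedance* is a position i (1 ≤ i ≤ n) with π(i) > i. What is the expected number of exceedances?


Write X = Σ_{i=1}^{297} X_i, where X_i = 1_{π(i) > i}.
For each fixed i, π(i) is uniform over {1, …, 297} (marginal of a uniform permutation), so P[π(i) > i] = (n − i)/n. Summing: Σ_{i=1}^{297} (n − i)/n = (0 + 1 + … + 296)/297 = 297(297 − 1)/(2·297) = (297 − 1)/2.
Hence E[X] = Σ_{i=1}^{297} (297 − i)/297 = 148 ≈ 148.000000.

E[X] = 148 = 148.000000.


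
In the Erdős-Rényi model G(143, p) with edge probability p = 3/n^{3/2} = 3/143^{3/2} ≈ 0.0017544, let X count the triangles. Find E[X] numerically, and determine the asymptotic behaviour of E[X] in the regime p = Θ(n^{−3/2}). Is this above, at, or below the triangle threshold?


Number of potential triangles: C(143, 3) = 477191.
Each occurs with probability p³ ≈ (0.0017544)³ ≈ 5.3994758e-09.
By linearity: E[X] = C(143, 3)·p³ ≈ 477191 · 5.3994758e-09 ≈ 0.00258.
Since α = 3/2 > 1, p = c/n^{3/2} = o(1/n) is below the triangle threshold p ~ 1/n. Asymptotically E[X] ~ (c³/6)·n^{3(1−α)} = (3³/6)·n^{-1.5} → 0, so by Markov's inequality G has no triangles w.h.p.

E[X] ≈ 0.00258; in regime p = Θ(1/n^{3/2}) E[X] tends to 0 (below the triangle threshold p ~ 1/n).


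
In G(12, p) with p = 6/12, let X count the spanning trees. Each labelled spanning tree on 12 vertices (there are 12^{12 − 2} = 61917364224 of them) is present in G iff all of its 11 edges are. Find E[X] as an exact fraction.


K_12 has 12^{12 − 2} = 61917364224 labelled spanning trees.
For each such spanning tree H, let X_H = 1 if all 11 edges of H are present in G. Then P[X_H = 1] = p^{11} = (1/2)^{11} = 1/2048.
By linearity of expectation: E[X] = Σ_H E[X_H] = 61917364224 · p^{11} = 61917364224 · 1/2048 = 30233088.
Numerically: E[X] ≈ 3.023e+07.

E[X] = 61917364224 · (1/2)^{11} = 30233088 ≈ 3.023e+07.


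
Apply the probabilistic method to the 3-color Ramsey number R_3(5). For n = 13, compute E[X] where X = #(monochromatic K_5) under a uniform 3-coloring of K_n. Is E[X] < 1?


E[X] = C(13, 5) · 3^{1 − 10} = 1287 · 3^{−9} = 1287/19683.
As a reduced fraction: E[X] = 143/2187 ≈ 0.06539.
Is E[X] < 1? YES.
Since E[X] < 1, there exists a 3-coloring of K_{13} with no monochromatic K_5; hence R_3(5) > 13.

E[X] = 143/2187 ≈ 0.06539; E[X] < 1, so R_3(5) > 13.


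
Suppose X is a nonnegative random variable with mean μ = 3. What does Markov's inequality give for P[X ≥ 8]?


μ = E[X] = 3, a = 8.
Markov: P[X ≥ 8] ≤ μ/a = (3)/8 = 3/8.
Numerically: ≈ 0.375000.
(Since a = 8 > μ = 3.000000, the bound 3/8 is < 1 and informative.)

P[X ≥ 8] ≤ 3/8 ≈ 0.375000.


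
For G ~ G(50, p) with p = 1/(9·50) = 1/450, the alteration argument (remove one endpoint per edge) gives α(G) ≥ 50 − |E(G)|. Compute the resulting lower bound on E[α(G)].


E[|E(G)|] = C(50, 2)·p = 1225 · (1/450) = 49/18.
E[α(G)] ≥ n − E[|E(G)|] = 50 − 49/18 = 851/18.
Numerically: ≈ 47.27778.
(This is only a lower bound; the true E[α(G)] may be larger.)

E[α(G)] ≥ 851/18 ≈ 47.27778.


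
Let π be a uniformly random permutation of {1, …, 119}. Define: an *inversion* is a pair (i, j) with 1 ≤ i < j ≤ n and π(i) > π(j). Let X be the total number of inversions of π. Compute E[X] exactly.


Write X = Σ X_I over the C(119, 2) = 7021 pairs i < j, with X_I the indicator of one inversion.
There are 7021 indicators.
For each fixed pair i < j, the values π(i) and π(j) are two distinct elements of {1, …, 119} in uniformly random order; by symmetry P[π(i) > π(j)] = 1/2.
By linearity: E[X] = 7021 · (1/2) = C(119, 2) · (1/2) = 7021/2 = 7021/2 ≈ 3510.500.

E[X] = 7021/2 = 3510.500.


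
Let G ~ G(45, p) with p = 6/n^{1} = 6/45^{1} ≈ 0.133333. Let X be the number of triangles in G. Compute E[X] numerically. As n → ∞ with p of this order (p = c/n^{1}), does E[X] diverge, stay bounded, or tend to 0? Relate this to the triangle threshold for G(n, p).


Number of potential triangles: C(45, 3) = 14190.
Each occurs with probability p³ ≈ (0.133333)³ ≈ 2.37037037e-03.
By linearity: E[X] = C(45, 3)·p³ ≈ 14190 · 2.37037037e-03 ≈ 33.635556.
Here α = 1, so p = 6/n is exactly at the triangle threshold p ~ 1/n. Asymptotically E[X] → c³/6 = 6³/6 = 36 ≈ 36.000000, a bounded constant. In this regime the triangle count is asymptotically Poisson(c³/6).

E[X] ≈ 33.635556; in regime p = Θ(1/n^{1}) E[X] stays bounded (at the triangle threshold p ~ 1/n).


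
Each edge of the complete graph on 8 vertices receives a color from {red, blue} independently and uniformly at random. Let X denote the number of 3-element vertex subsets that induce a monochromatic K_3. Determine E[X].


Let X = Σ_S X_S over the C(8, 3) = 56 subsets S of size 3, where X_S = 1 if the K_3 on S is monochromatic.
For a fixed S, the K_3 on S has C(3, 2) = 3 edges. P[all 3 edges red] = (1/2)^3, and likewise for blue, so P[monochromatic] = 2·(1/2)^3 = 2^{1 − 3} = 1/4.
Summing: E[X] = C(8, 3) · 2^{1 − 3} = 56 · 1/4 = 14.
Numerically: E[X] ≈ 14.000.

E[X] = C(8,3)·2^(1−C(3,2)) = 14 ≈ 14.000.


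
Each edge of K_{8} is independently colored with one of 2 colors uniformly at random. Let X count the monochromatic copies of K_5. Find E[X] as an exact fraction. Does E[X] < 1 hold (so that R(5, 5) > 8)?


E[X] = C(8, 5) · 2^{1 − 10} = 56 · 2^{−9} = 56/512.
As a reduced fraction: E[X] = 7/64 ≈ 0.1093750.
Is E[X] < 1? YES.
Since E[X] < 1, there exists a 2-coloring of K_{8} with no monochromatic K_5; hence R(5, 5) > 8.

E[X] = 7/64 ≈ 0.1093750; E[X] < 1, so R(5, 5) > 8.


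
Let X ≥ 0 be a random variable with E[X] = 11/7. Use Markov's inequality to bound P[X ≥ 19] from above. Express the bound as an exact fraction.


μ = E[X] = 11/7, a = 19.
Markov: P[X ≥ 19] ≤ μ/a = (11/7)/19 = 11/133.
Numerically: ≈ 0.083.
(Since a = 19 > μ = 1.571, the bound 11/133 is < 1 and informative.)

P[X ≥ 19] ≤ 11/133 ≈ 0.083.


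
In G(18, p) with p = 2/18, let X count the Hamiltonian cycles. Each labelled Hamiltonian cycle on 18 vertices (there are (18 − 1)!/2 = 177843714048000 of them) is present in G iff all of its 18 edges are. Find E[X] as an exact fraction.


K_18 has (18 − 1)!/2 = 177843714048000 labelled Hamiltonian cycles.
For each such Hamiltonian cycle H, let X_H = 1 if all 18 edges of H are present in G. Then P[X_H = 1] = p^{18} = (1/9)^{18} = 1/150094635296999121.
By linearity of expectation: E[X] = Σ_H E[X_H] = 177843714048000 · p^{18} = 177843714048000 · 1/150094635296999121 = 243955712000/205891132094649.
Numerically: E[X] ≈ 0.00118488.

E[X] = 177843714048000 · (1/9)^{18} = 243955712000/205891132094649 ≈ 0.00118488.


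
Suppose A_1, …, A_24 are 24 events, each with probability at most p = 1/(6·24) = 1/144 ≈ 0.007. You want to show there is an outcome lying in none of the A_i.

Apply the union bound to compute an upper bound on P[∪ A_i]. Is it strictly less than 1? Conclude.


Union bound: P[∪_{i=1}^{24} A_i] ≤ Σ_i P[A_i] ≤ 24·p = 24·(1/144) = 1/6.
Numerically: 1/6 ≈ 0.167.
Is 1/6 < 1? YES.
Since P[∪ A_i] ≤ 1/6 < 1, the complement has P[∩ A_i^c] ≥ 1 − 1/6 = 5/6 > 0, so some outcome avoids every A_i.

24·p = 1/6 ≈ 0.167; existence CERTIFIED by the union bound.


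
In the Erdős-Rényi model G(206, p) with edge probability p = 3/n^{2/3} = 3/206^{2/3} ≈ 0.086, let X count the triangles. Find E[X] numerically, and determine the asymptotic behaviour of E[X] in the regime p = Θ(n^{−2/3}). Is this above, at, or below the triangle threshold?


Number of potential triangles: C(206, 3) = 1435820.
Each occurs with probability p³ ≈ (0.086)³ ≈ 6.36252e-04.
By linearity: E[X] = C(206, 3)·p³ ≈ 1435820 · 6.36252e-04 ≈ 913.544.
Since α = 2/3 < 1, p = c/n^{2/3} ≫ 1/n is above the triangle threshold p ~ 1/n. Asymptotically E[X] ~ (c³/6)·n^{3(1−α)} = (3³/6)·n^{1} → ∞; triangles are abundant w.h.p.

E[X] ≈ 913.544; in regime p = Θ(1/n^{2/3}) E[X] diverges (above the triangle threshold p ~ 1/n).


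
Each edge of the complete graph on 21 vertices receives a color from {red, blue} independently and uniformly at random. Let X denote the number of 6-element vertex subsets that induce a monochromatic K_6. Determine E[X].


Let X = Σ_S X_S over the C(21, 6) = 54264 subsets S of size 6, where X_S = 1 if the K_6 on S is monochromatic.
For a fixed S, the K_6 on S has C(6, 2) = 15 edges. P[all 15 edges red] = (1/2)^15, and likewise for blue, so P[monochromatic] = 2·(1/2)^15 = 2^{1 − 15} = 1/16384.
By linearity: E[X] = C(21, 6) · 2^{1 − 15} = 54264 · 1/16384 = 6783/2048.
Numerically: E[X] ≈ 3.312012.

E[X] = C(21,6)·2^(1−C(6,2)) = 6783/2048 ≈ 3.312012.


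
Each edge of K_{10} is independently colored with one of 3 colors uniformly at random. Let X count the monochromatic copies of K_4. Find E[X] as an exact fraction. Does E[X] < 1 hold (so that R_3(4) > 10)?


E[X] = C(10, 4) · 3^{1 − 6} = 210 · 3^{−5} = 210/243.
As a reduced fraction: E[X] = 70/81 ≈ 0.86420.
Is E[X] < 1? YES.
Since E[X] < 1, there exists a 3-coloring of K_{10} with no monochromatic K_4; hence R_3(4) > 10.

E[X] = 70/81 ≈ 0.86420; E[X] < 1, so R_3(4) > 10.


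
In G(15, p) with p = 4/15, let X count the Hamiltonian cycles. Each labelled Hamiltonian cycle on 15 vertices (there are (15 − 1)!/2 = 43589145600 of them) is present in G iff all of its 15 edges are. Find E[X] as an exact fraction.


K_15 has (15 − 1)!/2 = 43589145600 labelled Hamiltonian cycles.
For each such Hamiltonian cycle H, let X_H = 1 if all 15 edges of H are present in G. Then P[X_H = 1] = p^{15} = (4/15)^{15} = 1073741824/437893890380859375.
Summing the indicators: E[X] = Σ_H E[X_H] = 43589145600 · p^{15} = 43589145600 · 1073741824/437893890380859375 = 7704277975826432/72081298828125.
Numerically: E[X] ≈ 107.

E[X] = 43589145600 · (4/15)^{15} = 7704277975826432/72081298828125 ≈ 107.


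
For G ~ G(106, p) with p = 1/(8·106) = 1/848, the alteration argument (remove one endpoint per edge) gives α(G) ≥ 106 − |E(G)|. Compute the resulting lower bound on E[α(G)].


E[|E(G)|] = C(106, 2)·p = 5565 · (1/848) = 105/16.
E[α(G)] ≥ n − E[|E(G)|] = 106 − 105/16 = 1591/16.
Numerically: ≈ 99.438.
(This is only a lower bound; the true E[α(G)] may be larger.)

E[α(G)] ≥ 1591/16 ≈ 99.438.


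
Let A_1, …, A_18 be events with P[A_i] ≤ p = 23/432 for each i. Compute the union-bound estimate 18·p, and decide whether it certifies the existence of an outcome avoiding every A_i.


Union bound: P[∪_{i=1}^{18} A_i] ≤ Σ_i P[A_i] ≤ 18·p = 18·(23/432) = 23/24.
Numerically: 23/24 ≈ 0.9583333.
Is 23/24 < 1? YES.
Since P[∪ A_i] ≤ 23/24 < 1, the complement has P[∩ A_i^c] ≥ 1 − 23/24 = 1/24 > 0, so some outcome avoids every A_i.

18·p = 23/24 ≈ 0.9583333; existence CERTIFIED by the union bound.


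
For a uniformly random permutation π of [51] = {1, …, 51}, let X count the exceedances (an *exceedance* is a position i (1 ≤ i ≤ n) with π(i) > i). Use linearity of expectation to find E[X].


Write X = Σ_{i=1}^{51} X_i, where X_i = 1_{π(i) > i}.
For each fixed i, π(i) is uniform over {1, …, 51} (marginal of a uniform permutation), so P[π(i) > i] = (n − i)/n. Summing: Σ_{i=1}^{51} (n − i)/n = (0 + 1 + … + 50)/51 = 51(51 − 1)/(2·51) = (51 − 1)/2.
Hence E[X] = Σ_{i=1}^{51} (51 − i)/51 = 25 ≈ 25.000.

E[X] = 25 = 25.000.


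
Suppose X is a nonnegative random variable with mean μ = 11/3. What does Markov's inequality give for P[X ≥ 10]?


μ = E[X] = 11/3, a = 10.
Markov: P[X ≥ 10] ≤ μ/a = (11/3)/10 = 11/30.
Numerically: ≈ 0.36667.
(Since a = 10 > μ = 3.66667, the bound 11/30 is < 1 and informative.)

P[X ≥ 10] ≤ 11/30 ≈ 0.36667.


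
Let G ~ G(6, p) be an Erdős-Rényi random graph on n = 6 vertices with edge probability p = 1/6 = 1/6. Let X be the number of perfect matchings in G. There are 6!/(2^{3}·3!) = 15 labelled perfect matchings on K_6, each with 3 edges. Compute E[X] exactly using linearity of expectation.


K_6 has 6!/(2^{3}·3!) = 15 labelled perfect matchings.
For each such perfect matching H, let X_H = 1 if all 3 edges of H are present in G. Then P[X_H = 1] = p^{3} = (1/6)^{3} = 1/216.
By linearity: E[X] = Σ_H E[X_H] = 15 · p^{3} = 15 · 1/216 = 5/72.
Numerically: E[X] ≈ 0.06944.

E[X] = 15 · (1/6)^{3} = 5/72 ≈ 0.06944.


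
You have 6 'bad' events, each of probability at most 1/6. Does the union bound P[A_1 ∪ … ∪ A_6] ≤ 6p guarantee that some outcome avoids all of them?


Union bound: P[∪_{i=1}^{6} A_i] ≤ Σ_i P[A_i] ≤ 6·p = 6·(1/6) = 1.
Numerically: 1 ≈ 1.0000000.
Is 1 < 1? NO.
Since the bound 1 is ≥ 1, the union bound is uninformative here; it does NOT by itself certify existence.

6·p = 1 ≈ 1.0000000; existence NOT certified by the union bound.


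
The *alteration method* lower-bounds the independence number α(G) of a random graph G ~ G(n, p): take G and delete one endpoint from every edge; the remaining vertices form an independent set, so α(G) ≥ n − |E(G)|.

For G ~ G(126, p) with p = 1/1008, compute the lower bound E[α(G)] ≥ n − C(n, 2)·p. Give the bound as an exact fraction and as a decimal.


E[|E(G)|] = C(126, 2)·p = 7875 · (1/1008) = 125/16.
E[α(G)] ≥ n − E[|E(G)|] = 126 − 125/16 = 1891/16.
Numerically: ≈ 118.187500.
(This is only a lower bound; the true E[α(G)] may be larger.)

E[α(G)] ≥ 1891/16 ≈ 118.187500.


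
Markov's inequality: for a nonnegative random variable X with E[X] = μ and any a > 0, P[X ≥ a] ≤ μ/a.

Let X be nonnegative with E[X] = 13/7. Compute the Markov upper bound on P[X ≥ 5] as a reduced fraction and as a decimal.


μ = E[X] = 13/7, a = 5.
Markov: P[X ≥ 5] ≤ μ/a = (13/7)/5 = 13/35.
Numerically: ≈ 0.371.
(Since a = 5 > μ = 1.857, the bound 13/35 is < 1 and informative.)

P[X ≥ 5] ≤ 13/35 ≈ 0.371.


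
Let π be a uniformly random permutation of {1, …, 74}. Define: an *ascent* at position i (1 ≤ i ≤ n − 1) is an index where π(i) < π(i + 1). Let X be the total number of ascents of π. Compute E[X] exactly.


Write X = Σ X_I over i = 1, …, 73, with X_I the indicator of one ascent.
There are 73 indicators.
For each fixed i, the pair (π(i), π(i+1)) is a uniformly random ordered pair of distinct values from {1, …, 74}; by symmetry P[π(i) < π(i+1)] = 1/2.
By linearity: E[X] = 73 · (1/2) = (74 − 1) · (1/2) = 73/2 ≈ 36.500000.

E[X] = 73/2 = 36.500000.


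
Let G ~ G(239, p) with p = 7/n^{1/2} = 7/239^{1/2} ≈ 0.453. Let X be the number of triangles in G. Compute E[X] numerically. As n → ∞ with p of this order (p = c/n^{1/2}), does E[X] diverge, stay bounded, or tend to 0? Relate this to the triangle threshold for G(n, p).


Number of potential triangles: C(239, 3) = 2246839.
Each occurs with probability p³ ≈ (0.453)³ ≈ 9.28319e-02.
By linearity: E[X] = C(239, 3)·p³ ≈ 2246839 · 9.28319e-02 ≈ 208578.347.
Since α = 1/2 < 1, p = c/n^{1/2} ≫ 1/n is above the triangle threshold p ~ 1/n. Asymptotically E[X] ~ (c³/6)·n^{3(1−α)} = (7³/6)·n^{1.5} → ∞; triangles are abundant w.h.p.

E[X] ≈ 208578.347; in regime p = Θ(1/n^{1/2}) E[X] diverges (above the triangle threshold p ~ 1/n).


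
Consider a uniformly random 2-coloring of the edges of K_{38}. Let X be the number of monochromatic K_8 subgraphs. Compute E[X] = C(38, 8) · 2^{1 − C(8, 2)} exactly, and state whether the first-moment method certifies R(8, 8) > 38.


E[X] = C(38, 8) · 2^{1 − 28} = 48903492 · 2^{−27} = 48903492/134217728.
As a reduced fraction: E[X] = 12225873/33554432 ≈ 0.3643594.
Is E[X] < 1? YES.
Since E[X] < 1, there exists a 2-coloring of K_{38} with no monochromatic K_8; hence R(8, 8) > 38.

E[X] = 12225873/33554432 ≈ 0.3643594; E[X] < 1, so R(8, 8) > 38.


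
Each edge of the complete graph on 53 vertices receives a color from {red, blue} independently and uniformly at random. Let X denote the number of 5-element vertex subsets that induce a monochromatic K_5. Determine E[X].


Let X = Σ_S X_S over the C(53, 5) = 2869685 subsets S of size 5, where X_S = 1 if the K_5 on S is monochromatic.
For a fixed S, the K_5 on S has C(5, 2) = 10 edges. P[all 10 edges red] = (1/2)^10, and likewise for blue, so P[monochromatic] = 2·(1/2)^10 = 2^{1 − 10} = 1/512.
By linearity: E[X] = C(53, 5) · 2^{1 − 10} = 2869685 · 1/512 = 2869685/512.
Numerically: E[X] ≈ 5604.8535.

E[X] = C(53,5)·2^(1−C(5,2)) = 2869685/512 ≈ 5604.8535.


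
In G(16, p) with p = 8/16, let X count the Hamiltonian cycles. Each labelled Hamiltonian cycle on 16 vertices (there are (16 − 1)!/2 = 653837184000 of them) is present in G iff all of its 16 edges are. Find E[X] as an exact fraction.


K_16 has (16 − 1)!/2 = 653837184000 labelled Hamiltonian cycles.
For each such Hamiltonian cycle H, let X_H = 1 if all 16 edges of H are present in G. Then P[X_H = 1] = p^{16} = (1/2)^{16} = 1/65536.
Summing the indicators: E[X] = Σ_H E[X_H] = 653837184000 · p^{16} = 653837184000 · 1/65536 = 638512875/64.
Numerically: E[X] ≈ 9.97676e+06.

E[X] = 653837184000 · (1/2)^{16} = 638512875/64 ≈ 9.97676e+06.


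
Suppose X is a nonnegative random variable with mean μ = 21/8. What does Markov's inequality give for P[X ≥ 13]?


μ = E[X] = 21/8, a = 13.
Markov: P[X ≥ 13] ≤ μ/a = (21/8)/13 = 21/104.
Numerically: ≈ 0.202.
(Since a = 13 > μ = 2.625, the bound 21/104 is < 1 and informative.)

P[X ≥ 13] ≤ 21/104 ≈ 0.202.


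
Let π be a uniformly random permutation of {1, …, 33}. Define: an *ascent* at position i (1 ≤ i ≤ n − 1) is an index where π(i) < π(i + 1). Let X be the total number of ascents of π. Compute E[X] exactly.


Write X = Σ X_I over i = 1, …, 32, with X_I the indicator of one ascent.
There are 32 indicators.
For each fixed i, the pair (π(i), π(i+1)) is a uniformly random ordered pair of distinct values from {1, …, 33}; by symmetry P[π(i) < π(i+1)] = 1/2.
By linearity: E[X] = 32 · (1/2) = (33 − 1) · (1/2) = 16 ≈ 16.000000.

E[X] = 16 = 16.000000.


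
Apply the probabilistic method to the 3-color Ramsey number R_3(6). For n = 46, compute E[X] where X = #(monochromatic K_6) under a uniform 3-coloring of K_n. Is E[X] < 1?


E[X] = C(46, 6) · 3^{1 − 15} = 9366819 · 3^{−14} = 9366819/4782969.
As a reduced fraction: E[X] = 3122273/1594323 ≈ 1.9584.
Is E[X] < 1? NO.
Since E[X] ≥ 1, the first-moment bound is inconclusive at n = 46; it does NOT by itself certify R_3(6) > 46.

E[X] = 3122273/1594323 ≈ 1.9584; E[X] ≥ 1; first-moment method inconclusive here.


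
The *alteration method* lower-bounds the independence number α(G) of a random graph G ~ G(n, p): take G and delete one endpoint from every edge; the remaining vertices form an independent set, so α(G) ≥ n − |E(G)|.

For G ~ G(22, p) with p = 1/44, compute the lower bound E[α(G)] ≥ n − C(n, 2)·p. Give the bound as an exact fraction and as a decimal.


E[|E(G)|] = C(22, 2)·p = 231 · (1/44) = 21/4.
E[α(G)] ≥ n − E[|E(G)|] = 22 − 21/4 = 67/4.
Numerically: ≈ 16.7500.
(This is only a lower bound; the true E[α(G)] may be larger.)

E[α(G)] ≥ 67/4 ≈ 16.7500.


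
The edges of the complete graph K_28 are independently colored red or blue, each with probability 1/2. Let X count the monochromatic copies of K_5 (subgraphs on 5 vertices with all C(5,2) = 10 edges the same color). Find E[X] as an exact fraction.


Let X = Σ_S X_S over the C(28, 5) = 98280 subsets S of size 5, where X_S = 1 if the K_5 on S is monochromatic.
For a fixed S, the K_5 on S has C(5, 2) = 10 edges. P[all 10 edges red] = (1/2)^10, and likewise for blue, so P[monochromatic] = 2·(1/2)^10 = 2^{1 − 10} = 1/512.
Summing: E[X] = C(28, 5) · 2^{1 − 10} = 98280 · 1/512 = 12285/64.
Numerically: E[X] ≈ 191.95312.

E[X] = C(28,5)·2^(1−C(5,2)) = 12285/64 ≈ 191.95312.


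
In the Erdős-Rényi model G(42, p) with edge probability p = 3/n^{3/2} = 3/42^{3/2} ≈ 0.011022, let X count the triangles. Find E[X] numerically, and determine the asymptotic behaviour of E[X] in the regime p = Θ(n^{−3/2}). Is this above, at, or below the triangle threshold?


Number of potential triangles: C(42, 3) = 11480.
Each occurs with probability p³ ≈ (0.011022)³ ≈ 1.3388809e-06.
By linearity: E[X] = C(42, 3)·p³ ≈ 11480 · 1.3388809e-06 ≈ 0.01537.
Since α = 3/2 > 1, p = c/n^{3/2} = o(1/n) is below the triangle threshold p ~ 1/n. Asymptotically E[X] ~ (c³/6)·n^{3(1−α)} = (3³/6)·n^{-1.5} → 0, so by Markov's inequality G has no triangles w.h.p.

E[X] ≈ 0.01537; in regime p = Θ(1/n^{3/2}) E[X] tends to 0 (below the triangle threshold p ~ 1/n).


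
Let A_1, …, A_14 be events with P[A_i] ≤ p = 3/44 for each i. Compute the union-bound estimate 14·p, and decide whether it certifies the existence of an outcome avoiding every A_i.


Union bound: P[∪_{i=1}^{14} A_i] ≤ Σ_i P[A_i] ≤ 14·p = 14·(3/44) = 21/22.
Numerically: 21/22 ≈ 0.9545.
Is 21/22 < 1? YES.
Since P[∪ A_i] ≤ 21/22 < 1, the complement has P[∩ A_i^c] ≥ 1 − 21/22 = 1/22 > 0, so some outcome avoids every A_i.

14·p = 21/22 ≈ 0.9545; existence CERTIFIED by the union bound.


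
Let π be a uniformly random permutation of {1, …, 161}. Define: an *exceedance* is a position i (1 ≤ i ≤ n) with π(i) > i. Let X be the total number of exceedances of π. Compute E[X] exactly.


Write X = Σ_{i=1}^{161} X_i, where X_i = 1_{π(i) > i}.
For each fixed i, π(i) is uniform over {1, …, 161} (marginal of a uniform permutation), so P[π(i) > i] = (n − i)/n. Summing: Σ_{i=1}^{161} (n − i)/n = (0 + 1 + … + 160)/161 = 161(161 − 1)/(2·161) = (161 − 1)/2.
Hence E[X] = Σ_{i=1}^{161} (161 − i)/161 = 80 ≈ 80.000.

E[X] = 80 = 80.000.


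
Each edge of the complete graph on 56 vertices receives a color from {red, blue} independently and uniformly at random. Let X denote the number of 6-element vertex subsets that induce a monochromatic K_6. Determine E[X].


Let X = Σ_S X_S over the C(56, 6) = 32468436 subsets S of size 6, where X_S = 1 if the K_6 on S is monochromatic.
For a fixed S, the K_6 on S has C(6, 2) = 15 edges. P[all 15 edges red] = (1/2)^15, and likewise for blue, so P[monochromatic] = 2·(1/2)^15 = 2^{1 − 15} = 1/16384.
By linearity of expectation: E[X] = C(56, 6) · 2^{1 − 15} = 32468436 · 1/16384 = 8117109/4096.
Numerically: E[X] ≈ 1981.716064.

E[X] = C(56,6)·2^(1−C(6,2)) = 8117109/4096 ≈ 1981.716064.


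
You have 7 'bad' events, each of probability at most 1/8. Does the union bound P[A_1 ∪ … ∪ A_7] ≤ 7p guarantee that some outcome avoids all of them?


Union bound: P[∪_{i=1}^{7} A_i] ≤ Σ_i P[A_i] ≤ 7·p = 7·(1/8) = 7/8.
Numerically: 7/8 ≈ 0.875000.
Is 7/8 < 1? YES.
Since P[∪ A_i] ≤ 7/8 < 1, the complement has P[∩ A_i^c] ≥ 1 − 7/8 = 1/8 > 0, so some outcome avoids every A_i.

7·p = 7/8 ≈ 0.875000; existence CERTIFIED by the union bound.


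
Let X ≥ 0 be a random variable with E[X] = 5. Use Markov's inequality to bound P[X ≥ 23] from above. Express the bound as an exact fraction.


μ = E[X] = 5, a = 23.
Markov: P[X ≥ 23] ≤ μ/a = (5)/23 = 5/23.
Numerically: ≈ 0.2174.
(Since a = 23 > μ = 5.0000, the bound 5/23 is < 1 and informative.)

P[X ≥ 23] ≤ 5/23 ≈ 0.2174.


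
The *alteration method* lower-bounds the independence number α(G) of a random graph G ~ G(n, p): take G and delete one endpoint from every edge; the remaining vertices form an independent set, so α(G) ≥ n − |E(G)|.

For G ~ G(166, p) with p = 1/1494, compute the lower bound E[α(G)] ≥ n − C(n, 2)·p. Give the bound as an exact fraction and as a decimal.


E[|E(G)|] = C(166, 2)·p = 13695 · (1/1494) = 55/6.
E[α(G)] ≥ n − E[|E(G)|] = 166 − 55/6 = 941/6.
Numerically: ≈ 156.83333.
(This is only a lower bound; the true E[α(G)] may be larger.)

E[α(G)] ≥ 941/6 ≈ 156.83333.


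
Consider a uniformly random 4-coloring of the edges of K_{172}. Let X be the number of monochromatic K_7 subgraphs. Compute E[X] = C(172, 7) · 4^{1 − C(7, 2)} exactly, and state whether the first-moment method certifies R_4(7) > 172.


E[X] = C(172, 7) · 4^{1 − 21} = 780842580024 · 4^{−20} = 780842580024/1099511627776.
As a reduced fraction: E[X] = 97605322503/137438953472 ≈ 0.7101722.
Is E[X] < 1? YES.
Since E[X] < 1, there exists a 4-coloring of K_{172} with no monochromatic K_7; hence R_4(7) > 172.

E[X] = 97605322503/137438953472 ≈ 0.7101722; E[X] < 1, so R_4(7) > 172.


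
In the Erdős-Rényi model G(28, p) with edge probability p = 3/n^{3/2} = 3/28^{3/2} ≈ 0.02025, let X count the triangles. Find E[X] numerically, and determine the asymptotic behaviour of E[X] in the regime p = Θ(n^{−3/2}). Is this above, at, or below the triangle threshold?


Number of potential triangles: C(28, 3) = 3276.
Each occurs with probability p³ ≈ (0.02025)³ ≈ 8.301425e-06.
By linearity: E[X] = C(28, 3)·p³ ≈ 3276 · 8.301425e-06 ≈ 0.0272.
Since α = 3/2 > 1, p = c/n^{3/2} = o(1/n) is below the triangle threshold p ~ 1/n. Asymptotically E[X] ~ (c³/6)·n^{3(1−α)} = (3³/6)·n^{-1.5} → 0, so by Markov's inequality G has no triangles w.h.p.

E[X] ≈ 0.0272; in regime p = Θ(1/n^{3/2}) E[X] tends to 0 (below the triangle threshold p ~ 1/n).


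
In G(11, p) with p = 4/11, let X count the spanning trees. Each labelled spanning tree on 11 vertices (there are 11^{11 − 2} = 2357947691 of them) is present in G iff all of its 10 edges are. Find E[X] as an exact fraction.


K_11 has 11^{11 − 2} = 2357947691 labelled spanning trees.
For each such spanning tree H, let X_H = 1 if all 10 edges of H are present in G. Then P[X_H = 1] = p^{10} = (4/11)^{10} = 1048576/25937424601.
By linearity: E[X] = Σ_H E[X_H] = 2357947691 · p^{10} = 2357947691 · 1048576/25937424601 = 1048576/11.
Numerically: E[X] ≈ 9.53e+04.

E[X] = 2357947691 · (4/11)^{10} = 1048576/11 ≈ 9.53e+04.


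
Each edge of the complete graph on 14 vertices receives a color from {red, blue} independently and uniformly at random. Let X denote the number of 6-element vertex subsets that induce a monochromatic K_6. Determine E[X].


Let X = Σ_S X_S over the C(14, 6) = 3003 subsets S of size 6, where X_S = 1 if the K_6 on S is monochromatic.
For a fixed S, the K_6 on S has C(6, 2) = 15 edges. P[all 15 edges red] = (1/2)^15, and likewise for blue, so P[monochromatic] = 2·(1/2)^15 = 2^{1 − 15} = 1/16384.
Summing: E[X] = C(14, 6) · 2^{1 − 15} = 3003 · 1/16384 = 3003/16384.
Numerically: E[X] ≈ 0.183.

E[X] = C(14,6)·2^(1−C(6,2)) = 3003/16384 ≈ 0.183.


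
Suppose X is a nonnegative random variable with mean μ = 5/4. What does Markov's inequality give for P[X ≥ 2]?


μ = E[X] = 5/4, a = 2.
Markov: P[X ≥ 2] ≤ μ/a = (5/4)/2 = 5/8.
Numerically: ≈ 0.6250.
(Since a = 2 > μ = 1.2500, the bound 5/8 is < 1 and informative.)

P[X ≥ 2] ≤ 5/8 ≈ 0.6250.


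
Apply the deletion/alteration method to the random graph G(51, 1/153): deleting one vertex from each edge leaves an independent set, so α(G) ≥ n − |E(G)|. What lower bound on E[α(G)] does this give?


E[|E(G)|] = C(51, 2)·p = 1275 · (1/153) = 25/3.
E[α(G)] ≥ n − E[|E(G)|] = 51 − 25/3 = 128/3.
Numerically: ≈ 42.666667.
(This is only a lower bound; the true E[α(G)] may be larger.)

E[α(G)] ≥ 128/3 ≈ 42.666667.


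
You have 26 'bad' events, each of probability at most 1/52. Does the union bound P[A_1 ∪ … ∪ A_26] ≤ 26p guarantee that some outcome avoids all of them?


Union bound: P[∪_{i=1}^{26} A_i] ≤ Σ_i P[A_i] ≤ 26·p = 26·(1/52) = 1/2.
Numerically: 1/2 ≈ 0.50000.
Is 1/2 < 1? YES.
Since P[∪ A_i] ≤ 1/2 < 1, the complement has P[∩ A_i^c] ≥ 1 − 1/2 = 1/2 > 0, so some outcome avoids every A_i.

26·p = 1/2 ≈ 0.50000; existence CERTIFIED by the union bound.


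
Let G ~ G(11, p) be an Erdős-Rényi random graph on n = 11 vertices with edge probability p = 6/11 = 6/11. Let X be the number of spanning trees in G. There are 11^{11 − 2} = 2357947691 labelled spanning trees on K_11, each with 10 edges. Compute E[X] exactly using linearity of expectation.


K_11 has 11^{11 − 2} = 2357947691 labelled spanning trees.
For each such spanning tree H, let X_H = 1 if all 10 edges of H are present in G. Then P[X_H = 1] = p^{10} = (6/11)^{10} = 60466176/25937424601.
Summing the indicators: E[X] = Σ_H E[X_H] = 2357947691 · p^{10} = 2357947691 · 60466176/25937424601 = 60466176/11.
Numerically: E[X] ≈ 5.4969e+06.

E[X] = 2357947691 · (6/11)^{10} = 60466176/11 ≈ 5.4969e+06.


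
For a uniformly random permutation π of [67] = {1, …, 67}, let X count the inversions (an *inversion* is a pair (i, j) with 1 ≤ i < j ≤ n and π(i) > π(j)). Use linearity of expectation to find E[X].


Write X = Σ X_I over the C(67, 2) = 2211 pairs i < j, with X_I the indicator of one inversion.
There are 2211 indicators.
For each fixed pair i < j, the values π(i) and π(j) are two distinct elements of {1, …, 67} in uniformly random order; by symmetry P[π(i) > π(j)] = 1/2.
By linearity: E[X] = 2211 · (1/2) = C(67, 2) · (1/2) = 2211/2 = 2211/2 ≈ 1105.500000.

E[X] = 2211/2 = 1105.500000.


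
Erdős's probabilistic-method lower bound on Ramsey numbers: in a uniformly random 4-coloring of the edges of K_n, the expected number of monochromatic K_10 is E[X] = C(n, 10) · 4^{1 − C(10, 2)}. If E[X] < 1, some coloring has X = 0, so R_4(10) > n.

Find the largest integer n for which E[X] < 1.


We need C(n, 10) · 4^{1 − 45} < 1, i.e. C(n, 10) < 4^{45 − 1} = 309485009821345068724781056.
Check values of n near the boundary:
  n = 2017: C(2017, 10) = 300324964434452596180990448; 300324964434452596180990448 < 309485009821345068724781056? YES
  n = 2018: C(2018, 10) = 301820606687612220663963508; 301820606687612220663963508 < 309485009821345068724781056? YES
  n = 2019: C(2019, 10) = 303322949179835278009229628; 303322949179835278009229628 < 309485009821345068724781056? YES
  n = 2020: C(2020, 10) = 304832018578739931133653656; 304832018578739931133653656 < 309485009821345068724781056? YES
  n = 2021: C(2021, 10) = 306347841644770462864800616; 306347841644770462864800616 < 309485009821345068724781056? YES
  n = 2022: C(2022, 10) = 307870445231474093395937796; 307870445231474093395937796 < 309485009821345068724781056? YES
  n = 2023: C(2023, 10) = 309399856285778485315440716; 309399856285778485315440716 < 309485009821345068724781056? YES
  n = 2024: C(2024, 10) = 310936101848269937576192656; 310936101848269937576192656 < 309485009821345068724781056? NO
  n = 2025: C(2025, 10) = 312479209053472269772600560; 312479209053472269772600560 < 309485009821345068724781056? NO
The largest n with C(n, 10) < 309485009821345068724781056 is n = 2023 (where E[X] = 77349964071444621328860179/77371252455336267181195264 ≈ 0.999725). Hence R_4(10) > 2023, i.e. R_4(10) ≥ 2024.

Largest n = 2023; hence R_4(10) > 2023.


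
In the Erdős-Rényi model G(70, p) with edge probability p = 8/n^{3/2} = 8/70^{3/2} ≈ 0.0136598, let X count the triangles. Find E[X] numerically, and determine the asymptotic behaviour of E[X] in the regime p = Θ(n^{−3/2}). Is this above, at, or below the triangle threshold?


Number of potential triangles: C(70, 3) = 54740.
Each occurs with probability p³ ≈ (0.0136598)³ ≈ 2.54875905e-06.
By linearity: E[X] = C(70, 3)·p³ ≈ 54740 · 2.54875905e-06 ≈ 0.139519.
Since α = 3/2 > 1, p = c/n^{3/2} = o(1/n) is below the triangle threshold p ~ 1/n. Asymptotically E[X] ~ (c³/6)·n^{3(1−α)} = (8³/6)·n^{-1.5} → 0, so by Markov's inequality G has no triangles w.h.p.

E[X] ≈ 0.139519; in regime p = Θ(1/n^{3/2}) E[X] tends to 0 (below the triangle threshold p ~ 1/n).


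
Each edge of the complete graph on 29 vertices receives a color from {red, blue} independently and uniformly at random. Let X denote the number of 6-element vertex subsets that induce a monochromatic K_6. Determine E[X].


Let X = Σ_S X_S over the C(29, 6) = 475020 subsets S of size 6, where X_S = 1 if the K_6 on S is monochromatic.
For a fixed S, the K_6 on S has C(6, 2) = 15 edges. P[all 15 edges red] = (1/2)^15, and likewise for blue, so P[monochromatic] = 2·(1/2)^15 = 2^{1 − 15} = 1/16384.
By linearity: E[X] = C(29, 6) · 2^{1 − 15} = 475020 · 1/16384 = 118755/4096.
Numerically: E[X] ≈ 28.992920.

E[X] = C(29,6)·2^(1−C(6,2)) = 118755/4096 ≈ 28.992920.


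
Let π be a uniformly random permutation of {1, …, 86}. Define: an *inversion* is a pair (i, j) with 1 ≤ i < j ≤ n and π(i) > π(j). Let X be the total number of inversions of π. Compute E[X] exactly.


Write X = Σ X_I over the C(86, 2) = 3655 pairs i < j, with X_I the indicator of one inversion.
There are 3655 indicators.
For each fixed pair i < j, the values π(i) and π(j) are two distinct elements of {1, …, 86} in uniformly random order; by symmetry P[π(i) > π(j)] = 1/2.
By linearity: E[X] = 3655 · (1/2) = C(86, 2) · (1/2) = 3655/2 = 3655/2 ≈ 1827.50000.

E[X] = 3655/2 = 1827.50000.


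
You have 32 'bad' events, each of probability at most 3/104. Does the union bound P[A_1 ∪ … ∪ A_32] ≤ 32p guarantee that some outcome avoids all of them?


Union bound: P[∪_{i=1}^{32} A_i] ≤ Σ_i P[A_i] ≤ 32·p = 32·(3/104) = 12/13.
Numerically: 12/13 ≈ 0.9231.
Is 12/13 < 1? YES.
Since P[∪ A_i] ≤ 12/13 < 1, the complement has P[∩ A_i^c] ≥ 1 − 12/13 = 1/13 > 0, so some outcome avoids every A_i.

32·p = 12/13 ≈ 0.9231; existence CERTIFIED by the union bound.


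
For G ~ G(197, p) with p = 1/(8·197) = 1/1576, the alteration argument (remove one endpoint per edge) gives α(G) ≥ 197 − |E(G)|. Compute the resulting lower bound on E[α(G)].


E[|E(G)|] = C(197, 2)·p = 19306 · (1/1576) = 49/4.
E[α(G)] ≥ n − E[|E(G)|] = 197 − 49/4 = 739/4.
Numerically: ≈ 184.750.
(This is only a lower bound; the true E[α(G)] may be larger.)

E[α(G)] ≥ 739/4 ≈ 184.750.


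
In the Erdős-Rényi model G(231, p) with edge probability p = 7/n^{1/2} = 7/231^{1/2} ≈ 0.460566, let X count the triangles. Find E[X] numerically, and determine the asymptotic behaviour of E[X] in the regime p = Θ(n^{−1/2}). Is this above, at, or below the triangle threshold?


Number of potential triangles: C(231, 3) = 2027795.
Each occurs with probability p³ ≈ (0.460566)³ ≈ 9.76958577e-02.
By linearity: E[X] = C(231, 3)·p³ ≈ 2027795 · 9.76958577e-02 ≈ 198107.171839.
Since α = 1/2 < 1, p = c/n^{1/2} ≫ 1/n is above the triangle threshold p ~ 1/n. Asymptotically E[X] ~ (c³/6)·n^{3(1−α)} = (7³/6)·n^{1.5} → ∞; triangles are abundant w.h.p.

E[X] ≈ 198107.171839; in regime p = Θ(1/n^{1/2}) E[X] diverges (above the triangle threshold p ~ 1/n).


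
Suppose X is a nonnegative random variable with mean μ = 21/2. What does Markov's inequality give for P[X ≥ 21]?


μ = E[X] = 21/2, a = 21.
Markov: P[X ≥ 21] ≤ μ/a = (21/2)/21 = 1/2.
Numerically: ≈ 0.5000.
(Since a = 21 > μ = 10.5000, the bound 1/2 is < 1 and informative.)

P[X ≥ 21] ≤ 1/2 ≈ 0.5000.


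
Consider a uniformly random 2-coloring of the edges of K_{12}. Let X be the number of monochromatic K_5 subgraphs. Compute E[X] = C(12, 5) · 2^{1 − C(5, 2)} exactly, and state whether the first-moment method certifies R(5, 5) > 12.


E[X] = C(12, 5) · 2^{1 − 10} = 792 · 2^{−9} = 792/512.
As a reduced fraction: E[X] = 99/64 ≈ 1.54688.
Is E[X] < 1? NO.
Since E[X] ≥ 1, the first-moment bound is inconclusive at n = 12; it does NOT by itself certify R(5, 5) > 12.

E[X] = 99/64 ≈ 1.54688; E[X] ≥ 1; first-moment method inconclusive here.


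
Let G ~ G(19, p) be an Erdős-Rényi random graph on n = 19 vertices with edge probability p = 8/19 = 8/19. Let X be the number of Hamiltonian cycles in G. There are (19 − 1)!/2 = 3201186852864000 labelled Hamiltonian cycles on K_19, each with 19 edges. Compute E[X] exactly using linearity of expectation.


K_19 has (19 − 1)!/2 = 3201186852864000 labelled Hamiltonian cycles.
For each such Hamiltonian cycle H, let X_H = 1 if all 19 edges of H are present in G. Then P[X_H = 1] = p^{19} = (8/19)^{19} = 144115188075855872/1978419655660313589123979.
Summing the indicators: E[X] = Σ_H E[X_H] = 3201186852864000 · p^{19} = 3201186852864000 · 144115188075855872/1978419655660313589123979 = 461339645366452518590934417408000/1978419655660313589123979.
Numerically: E[X] ≈ 2.33e+08.

E[X] = 3201186852864000 · (8/19)^{19} = 461339645366452518590934417408000/1978419655660313589123979 ≈ 2.33e+08.


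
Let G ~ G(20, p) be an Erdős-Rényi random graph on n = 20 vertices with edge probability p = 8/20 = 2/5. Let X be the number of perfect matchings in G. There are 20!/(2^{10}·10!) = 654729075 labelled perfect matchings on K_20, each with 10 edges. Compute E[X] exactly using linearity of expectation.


K_20 has 20!/(2^{10}·10!) = 654729075 labelled perfect matchings.
For each such perfect matching H, let X_H = 1 if all 10 edges of H are present in G. Then P[X_H = 1] = p^{10} = (2/5)^{10} = 1024/9765625.
By linearity of expectation: E[X] = Σ_H E[X_H] = 654729075 · p^{10} = 654729075 · 1024/9765625 = 26817702912/390625.
Numerically: E[X] ≈ 68653.

E[X] = 654729075 · (2/5)^{10} = 26817702912/390625 ≈ 68653.


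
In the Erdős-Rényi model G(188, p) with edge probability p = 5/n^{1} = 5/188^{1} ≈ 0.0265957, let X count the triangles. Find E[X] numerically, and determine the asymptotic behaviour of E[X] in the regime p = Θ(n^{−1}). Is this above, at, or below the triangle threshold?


Number of potential triangles: C(188, 3) = 1089836.
Each occurs with probability p³ ≈ (0.0265957)³ ≈ 1.88120648e-05.
By linearity: E[X] = C(188, 3)·p³ ≈ 1089836 · 1.88120648e-05 ≈ 20.502065.
Here α = 1, so p = 5/n is exactly at the triangle threshold p ~ 1/n. Asymptotically E[X] → c³/6 = 5³/6 = 125/6 ≈ 20.833333, a bounded constant. In this regime the triangle count is asymptotically Poisson(c³/6).

E[X] ≈ 20.502065; in regime p = Θ(1/n^{1}) E[X] stays bounded (at the triangle threshold p ~ 1/n).


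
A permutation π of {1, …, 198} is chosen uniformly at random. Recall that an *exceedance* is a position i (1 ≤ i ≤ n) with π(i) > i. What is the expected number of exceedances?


Write X = Σ_{i=1}^{198} X_i, where X_i = 1_{π(i) > i}.
For each fixed i, π(i) is uniform over {1, …, 198} (marginal of a uniform permutation), so P[π(i) > i] = (n − i)/n. Summing: Σ_{i=1}^{198} (n − i)/n = (0 + 1 + … + 197)/198 = 198(198 − 1)/(2·198) = (198 − 1)/2.
Hence E[X] = Σ_{i=1}^{198} (198 − i)/198 = 197/2 ≈ 98.50000.

E[X] = 197/2 = 98.50000.
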